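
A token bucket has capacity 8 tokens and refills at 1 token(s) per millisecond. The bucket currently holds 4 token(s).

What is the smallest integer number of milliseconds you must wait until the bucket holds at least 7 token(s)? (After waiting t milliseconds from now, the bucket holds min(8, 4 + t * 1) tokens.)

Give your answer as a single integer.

Need 4 + t * 1 >= 7, so t >= 3/1.
Smallest integer t = ceil(3/1) = 3.

Answer: 3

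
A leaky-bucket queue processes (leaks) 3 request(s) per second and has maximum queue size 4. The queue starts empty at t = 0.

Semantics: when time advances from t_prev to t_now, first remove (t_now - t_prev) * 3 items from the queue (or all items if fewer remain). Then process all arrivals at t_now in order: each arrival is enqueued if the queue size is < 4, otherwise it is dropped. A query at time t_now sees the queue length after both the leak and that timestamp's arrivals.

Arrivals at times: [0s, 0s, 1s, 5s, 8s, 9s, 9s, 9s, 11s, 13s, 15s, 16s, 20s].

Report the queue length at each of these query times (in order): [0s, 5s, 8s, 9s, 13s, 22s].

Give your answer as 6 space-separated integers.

Queue lengths at query times:
  query t=0s: backlog = 2
  query t=5s: backlog = 1
  query t=8s: backlog = 1
  query t=9s: backlog = 3
  query t=13s: backlog = 1
  query t=22s: backlog = 0

Answer: 2 1 1 3 1 0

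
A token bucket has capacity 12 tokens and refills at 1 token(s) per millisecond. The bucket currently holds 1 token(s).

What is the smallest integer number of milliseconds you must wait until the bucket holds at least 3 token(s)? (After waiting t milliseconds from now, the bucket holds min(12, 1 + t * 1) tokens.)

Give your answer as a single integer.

Answer: 2

Derivation:
Need 1 + t * 1 >= 3, so t >= 2/1.
Smallest integer t = ceil(2/1) = 2.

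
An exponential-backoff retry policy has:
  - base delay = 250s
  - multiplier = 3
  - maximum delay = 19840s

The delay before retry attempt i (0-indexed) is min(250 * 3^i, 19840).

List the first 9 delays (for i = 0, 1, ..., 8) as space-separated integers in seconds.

Computing each delay:
  i=0: min(250*3^0, 19840) = 250
  i=1: min(250*3^1, 19840) = 750
  i=2: min(250*3^2, 19840) = 2250
  i=3: min(250*3^3, 19840) = 6750
  i=4: min(250*3^4, 19840) = 19840
  i=5: min(250*3^5, 19840) = 19840
  i=6: min(250*3^6, 19840) = 19840
  i=7: min(250*3^7, 19840) = 19840
  i=8: min(250*3^8, 19840) = 19840

Answer: 250 750 2250 6750 19840 19840 19840 19840 19840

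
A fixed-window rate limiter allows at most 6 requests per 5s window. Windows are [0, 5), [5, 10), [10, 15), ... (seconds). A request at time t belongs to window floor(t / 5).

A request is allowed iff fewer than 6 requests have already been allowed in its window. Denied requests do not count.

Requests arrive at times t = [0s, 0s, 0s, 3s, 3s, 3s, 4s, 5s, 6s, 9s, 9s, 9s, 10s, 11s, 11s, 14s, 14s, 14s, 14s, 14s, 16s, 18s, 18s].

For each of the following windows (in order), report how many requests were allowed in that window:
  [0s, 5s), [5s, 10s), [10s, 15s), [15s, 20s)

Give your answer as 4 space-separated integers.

Answer: 6 5 6 3

Derivation:
Processing requests:
  req#1 t=0s (window 0): ALLOW
  req#2 t=0s (window 0): ALLOW
  req#3 t=0s (window 0): ALLOW
  req#4 t=3s (window 0): ALLOW
  req#5 t=3s (window 0): ALLOW
  req#6 t=3s (window 0): ALLOW
  req#7 t=4s (window 0): DENY
  req#8 t=5s (window 1): ALLOW
  req#9 t=6s (window 1): ALLOW
  req#10 t=9s (window 1): ALLOW
  req#11 t=9s (window 1): ALLOW
  req#12 t=9s (window 1): ALLOW
  req#13 t=10s (window 2): ALLOW
  req#14 t=11s (window 2): ALLOW
  req#15 t=11s (window 2): ALLOW
  req#16 t=14s (window 2): ALLOW
  req#17 t=14s (window 2): ALLOW
  req#18 t=14s (window 2): ALLOW
  req#19 t=14s (window 2): DENY
  req#20 t=14s (window 2): DENY
  req#21 t=16s (window 3): ALLOW
  req#22 t=18s (window 3): ALLOW
  req#23 t=18s (window 3): ALLOW

Allowed counts by window: 6 5 6 3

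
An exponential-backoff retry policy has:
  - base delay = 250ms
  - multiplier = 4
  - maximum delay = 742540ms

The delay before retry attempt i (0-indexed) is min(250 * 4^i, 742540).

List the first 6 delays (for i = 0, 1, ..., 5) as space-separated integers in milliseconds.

Answer: 250 1000 4000 16000 64000 256000

Derivation:
Computing each delay:
  i=0: min(250*4^0, 742540) = 250
  i=1: min(250*4^1, 742540) = 1000
  i=2: min(250*4^2, 742540) = 4000
  i=3: min(250*4^3, 742540) = 16000
  i=4: min(250*4^4, 742540) = 64000
  i=5: min(250*4^5, 742540) = 256000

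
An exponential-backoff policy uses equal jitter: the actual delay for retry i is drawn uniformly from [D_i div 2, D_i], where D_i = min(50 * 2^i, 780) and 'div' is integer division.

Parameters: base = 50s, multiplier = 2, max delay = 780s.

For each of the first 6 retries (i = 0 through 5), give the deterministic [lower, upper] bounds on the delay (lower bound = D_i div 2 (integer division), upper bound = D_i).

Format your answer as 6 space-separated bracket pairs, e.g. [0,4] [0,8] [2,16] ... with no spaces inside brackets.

Computing bounds per retry:
  i=0: D_i=min(50*2^0,780)=50, bounds=[25,50]
  i=1: D_i=min(50*2^1,780)=100, bounds=[50,100]
  i=2: D_i=min(50*2^2,780)=200, bounds=[100,200]
  i=3: D_i=min(50*2^3,780)=400, bounds=[200,400]
  i=4: D_i=min(50*2^4,780)=780, bounds=[390,780]
  i=5: D_i=min(50*2^5,780)=780, bounds=[390,780]

Answer: [25,50] [50,100] [100,200] [200,400] [390,780] [390,780]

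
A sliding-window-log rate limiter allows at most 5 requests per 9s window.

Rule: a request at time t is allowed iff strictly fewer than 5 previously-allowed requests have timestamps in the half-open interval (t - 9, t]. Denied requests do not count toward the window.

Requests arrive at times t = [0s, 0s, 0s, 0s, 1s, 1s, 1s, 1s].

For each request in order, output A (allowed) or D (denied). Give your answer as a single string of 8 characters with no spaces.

Answer: AAAAADDD

Derivation:
Tracking allowed requests in the window:
  req#1 t=0s: ALLOW
  req#2 t=0s: ALLOW
  req#3 t=0s: ALLOW
  req#4 t=0s: ALLOW
  req#5 t=1s: ALLOW
  req#6 t=1s: DENY
  req#7 t=1s: DENY
  req#8 t=1s: DENY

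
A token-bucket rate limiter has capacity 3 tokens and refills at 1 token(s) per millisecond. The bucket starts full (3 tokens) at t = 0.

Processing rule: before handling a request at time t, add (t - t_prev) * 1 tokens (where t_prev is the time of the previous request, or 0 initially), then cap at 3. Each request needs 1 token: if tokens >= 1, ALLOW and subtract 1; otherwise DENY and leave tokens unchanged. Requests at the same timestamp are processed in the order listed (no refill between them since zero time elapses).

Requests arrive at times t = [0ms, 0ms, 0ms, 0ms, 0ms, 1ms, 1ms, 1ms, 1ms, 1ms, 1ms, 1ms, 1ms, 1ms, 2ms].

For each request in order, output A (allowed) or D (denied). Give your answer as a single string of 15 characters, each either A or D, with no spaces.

Simulating step by step:
  req#1 t=0ms: ALLOW
  req#2 t=0ms: ALLOW
  req#3 t=0ms: ALLOW
  req#4 t=0ms: DENY
  req#5 t=0ms: DENY
  req#6 t=1ms: ALLOW
  req#7 t=1ms: DENY
  req#8 t=1ms: DENY
  req#9 t=1ms: DENY
  req#10 t=1ms: DENY
  req#11 t=1ms: DENY
  req#12 t=1ms: DENY
  req#13 t=1ms: DENY
  req#14 t=1ms: DENY
  req#15 t=2ms: ALLOW

Answer: AAADDADDDDDDDDA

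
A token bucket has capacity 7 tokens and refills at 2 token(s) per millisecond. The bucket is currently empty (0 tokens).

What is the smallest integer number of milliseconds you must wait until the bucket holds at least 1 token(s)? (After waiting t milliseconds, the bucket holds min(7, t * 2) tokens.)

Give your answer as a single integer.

Answer: 1

Derivation:
Need t * 2 >= 1, so t >= 1/2.
Smallest integer t = ceil(1/2) = 1.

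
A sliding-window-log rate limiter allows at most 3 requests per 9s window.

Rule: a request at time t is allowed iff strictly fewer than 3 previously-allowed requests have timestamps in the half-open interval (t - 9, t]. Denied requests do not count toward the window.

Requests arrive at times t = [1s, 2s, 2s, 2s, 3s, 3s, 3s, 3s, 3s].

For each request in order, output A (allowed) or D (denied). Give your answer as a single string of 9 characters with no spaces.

Answer: AAADDDDDD

Derivation:
Tracking allowed requests in the window:
  req#1 t=1s: ALLOW
  req#2 t=2s: ALLOW
  req#3 t=2s: ALLOW
  req#4 t=2s: DENY
  req#5 t=3s: DENY
  req#6 t=3s: DENY
  req#7 t=3s: DENY
  req#8 t=3s: DENY
  req#9 t=3s: DENY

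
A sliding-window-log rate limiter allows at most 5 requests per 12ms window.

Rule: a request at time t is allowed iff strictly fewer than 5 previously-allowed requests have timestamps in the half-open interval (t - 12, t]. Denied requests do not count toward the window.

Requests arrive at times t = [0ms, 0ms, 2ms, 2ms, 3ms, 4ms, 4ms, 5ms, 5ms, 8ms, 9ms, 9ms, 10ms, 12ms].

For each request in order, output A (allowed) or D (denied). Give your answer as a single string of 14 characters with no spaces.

Answer: AAAAADDDDDDDDA

Derivation:
Tracking allowed requests in the window:
  req#1 t=0ms: ALLOW
  req#2 t=0ms: ALLOW
  req#3 t=2ms: ALLOW
  req#4 t=2ms: ALLOW
  req#5 t=3ms: ALLOW
  req#6 t=4ms: DENY
  req#7 t=4ms: DENY
  req#8 t=5ms: DENY
  req#9 t=5ms: DENY
  req#10 t=8ms: DENY
  req#11 t=9ms: DENY
  req#12 t=9ms: DENY
  req#13 t=10ms: DENY
  req#14 t=12ms: ALLOW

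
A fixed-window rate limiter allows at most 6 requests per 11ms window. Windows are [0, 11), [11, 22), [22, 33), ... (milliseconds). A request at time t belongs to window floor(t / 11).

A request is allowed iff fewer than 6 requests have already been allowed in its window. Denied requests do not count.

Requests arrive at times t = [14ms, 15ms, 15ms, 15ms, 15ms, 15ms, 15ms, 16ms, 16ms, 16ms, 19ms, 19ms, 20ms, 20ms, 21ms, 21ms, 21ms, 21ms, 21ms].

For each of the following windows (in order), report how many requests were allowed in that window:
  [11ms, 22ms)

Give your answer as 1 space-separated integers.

Processing requests:
  req#1 t=14ms (window 1): ALLOW
  req#2 t=15ms (window 1): ALLOW
  req#3 t=15ms (window 1): ALLOW
  req#4 t=15ms (window 1): ALLOW
  req#5 t=15ms (window 1): ALLOW
  req#6 t=15ms (window 1): ALLOW
  req#7 t=15ms (window 1): DENY
  req#8 t=16ms (window 1): DENY
  req#9 t=16ms (window 1): DENY
  req#10 t=16ms (window 1): DENY
  req#11 t=19ms (window 1): DENY
  req#12 t=19ms (window 1): DENY
  req#13 t=20ms (window 1): DENY
  req#14 t=20ms (window 1): DENY
  req#15 t=21ms (window 1): DENY
  req#16 t=21ms (window 1): DENY
  req#17 t=21ms (window 1): DENY
  req#18 t=21ms (window 1): DENY
  req#19 t=21ms (window 1): DENY

Allowed counts by window: 6

Answer: 6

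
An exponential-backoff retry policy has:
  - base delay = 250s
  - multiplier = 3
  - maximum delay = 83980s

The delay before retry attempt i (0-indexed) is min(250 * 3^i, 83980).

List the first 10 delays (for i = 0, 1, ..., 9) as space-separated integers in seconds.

Computing each delay:
  i=0: min(250*3^0, 83980) = 250
  i=1: min(250*3^1, 83980) = 750
  i=2: min(250*3^2, 83980) = 2250
  i=3: min(250*3^3, 83980) = 6750
  i=4: min(250*3^4, 83980) = 20250
  i=5: min(250*3^5, 83980) = 60750
  i=6: min(250*3^6, 83980) = 83980
  i=7: min(250*3^7, 83980) = 83980
  i=8: min(250*3^8, 83980) = 83980
  i=9: min(250*3^9, 83980) = 83980

Answer: 250 750 2250 6750 20250 60750 83980 83980 83980 83980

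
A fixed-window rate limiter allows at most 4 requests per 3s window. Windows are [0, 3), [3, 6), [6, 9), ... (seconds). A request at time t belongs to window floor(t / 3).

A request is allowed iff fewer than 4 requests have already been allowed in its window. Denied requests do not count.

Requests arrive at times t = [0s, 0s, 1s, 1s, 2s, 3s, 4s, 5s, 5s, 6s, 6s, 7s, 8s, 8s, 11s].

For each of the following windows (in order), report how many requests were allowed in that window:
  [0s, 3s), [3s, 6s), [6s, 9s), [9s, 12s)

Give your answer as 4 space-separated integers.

Answer: 4 4 4 1

Derivation:
Processing requests:
  req#1 t=0s (window 0): ALLOW
  req#2 t=0s (window 0): ALLOW
  req#3 t=1s (window 0): ALLOW
  req#4 t=1s (window 0): ALLOW
  req#5 t=2s (window 0): DENY
  req#6 t=3s (window 1): ALLOW
  req#7 t=4s (window 1): ALLOW
  req#8 t=5s (window 1): ALLOW
  req#9 t=5s (window 1): ALLOW
  req#10 t=6s (window 2): ALLOW
  req#11 t=6s (window 2): ALLOW
  req#12 t=7s (window 2): ALLOW
  req#13 t=8s (window 2): ALLOW
  req#14 t=8s (window 2): DENY
  req#15 t=11s (window 3): ALLOW

Allowed counts by window: 4 4 4 1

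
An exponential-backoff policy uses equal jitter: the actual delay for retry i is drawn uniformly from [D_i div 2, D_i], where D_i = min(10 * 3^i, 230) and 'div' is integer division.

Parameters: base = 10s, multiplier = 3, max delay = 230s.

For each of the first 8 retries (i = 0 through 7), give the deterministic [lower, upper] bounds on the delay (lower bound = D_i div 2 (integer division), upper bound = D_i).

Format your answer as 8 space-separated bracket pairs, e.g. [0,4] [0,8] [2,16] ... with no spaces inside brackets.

Computing bounds per retry:
  i=0: D_i=min(10*3^0,230)=10, bounds=[5,10]
  i=1: D_i=min(10*3^1,230)=30, bounds=[15,30]
  i=2: D_i=min(10*3^2,230)=90, bounds=[45,90]
  i=3: D_i=min(10*3^3,230)=230, bounds=[115,230]
  i=4: D_i=min(10*3^4,230)=230, bounds=[115,230]
  i=5: D_i=min(10*3^5,230)=230, bounds=[115,230]
  i=6: D_i=min(10*3^6,230)=230, bounds=[115,230]
  i=7: D_i=min(10*3^7,230)=230, bounds=[115,230]

Answer: [5,10] [15,30] [45,90] [115,230] [115,230] [115,230] [115,230] [115,230]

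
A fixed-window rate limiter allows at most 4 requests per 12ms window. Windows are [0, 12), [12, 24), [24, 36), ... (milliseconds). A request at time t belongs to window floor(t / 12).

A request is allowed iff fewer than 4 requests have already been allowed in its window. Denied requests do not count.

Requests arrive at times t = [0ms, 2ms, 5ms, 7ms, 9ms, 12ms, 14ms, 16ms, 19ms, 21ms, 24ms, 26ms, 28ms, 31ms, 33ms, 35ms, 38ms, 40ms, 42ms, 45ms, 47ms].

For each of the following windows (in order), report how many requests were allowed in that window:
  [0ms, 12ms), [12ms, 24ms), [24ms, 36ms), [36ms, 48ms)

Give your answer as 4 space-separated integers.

Answer: 4 4 4 4

Derivation:
Processing requests:
  req#1 t=0ms (window 0): ALLOW
  req#2 t=2ms (window 0): ALLOW
  req#3 t=5ms (window 0): ALLOW
  req#4 t=7ms (window 0): ALLOW
  req#5 t=9ms (window 0): DENY
  req#6 t=12ms (window 1): ALLOW
  req#7 t=14ms (window 1): ALLOW
  req#8 t=16ms (window 1): ALLOW
  req#9 t=19ms (window 1): ALLOW
  req#10 t=21ms (window 1): DENY
  req#11 t=24ms (window 2): ALLOW
  req#12 t=26ms (window 2): ALLOW
  req#13 t=28ms (window 2): ALLOW
  req#14 t=31ms (window 2): ALLOW
  req#15 t=33ms (window 2): DENY
  req#16 t=35ms (window 2): DENY
  req#17 t=38ms (window 3): ALLOW
  req#18 t=40ms (window 3): ALLOW
  req#19 t=42ms (window 3): ALLOW
  req#20 t=45ms (window 3): ALLOW
  req#21 t=47ms (window 3): DENY

Allowed counts by window: 4 4 4 4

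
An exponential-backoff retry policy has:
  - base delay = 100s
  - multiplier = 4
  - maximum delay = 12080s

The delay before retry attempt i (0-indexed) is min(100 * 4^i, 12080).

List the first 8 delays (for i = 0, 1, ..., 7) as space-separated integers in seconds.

Answer: 100 400 1600 6400 12080 12080 12080 12080

Derivation:
Computing each delay:
  i=0: min(100*4^0, 12080) = 100
  i=1: min(100*4^1, 12080) = 400
  i=2: min(100*4^2, 12080) = 1600
  i=3: min(100*4^3, 12080) = 6400
  i=4: min(100*4^4, 12080) = 12080
  i=5: min(100*4^5, 12080) = 12080
  i=6: min(100*4^6, 12080) = 12080
  i=7: min(100*4^7, 12080) = 12080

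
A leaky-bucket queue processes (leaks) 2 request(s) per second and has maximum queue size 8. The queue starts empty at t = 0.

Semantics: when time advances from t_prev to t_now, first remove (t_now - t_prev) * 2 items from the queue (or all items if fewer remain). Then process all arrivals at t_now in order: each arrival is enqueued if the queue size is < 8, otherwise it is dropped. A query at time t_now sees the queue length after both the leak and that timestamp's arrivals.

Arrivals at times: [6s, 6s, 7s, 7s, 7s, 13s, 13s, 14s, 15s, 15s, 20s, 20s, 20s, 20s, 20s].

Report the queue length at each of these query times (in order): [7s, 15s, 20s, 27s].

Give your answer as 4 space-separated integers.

Answer: 3 2 5 0

Derivation:
Queue lengths at query times:
  query t=7s: backlog = 3
  query t=15s: backlog = 2
  query t=20s: backlog = 5
  query t=27s: backlog = 0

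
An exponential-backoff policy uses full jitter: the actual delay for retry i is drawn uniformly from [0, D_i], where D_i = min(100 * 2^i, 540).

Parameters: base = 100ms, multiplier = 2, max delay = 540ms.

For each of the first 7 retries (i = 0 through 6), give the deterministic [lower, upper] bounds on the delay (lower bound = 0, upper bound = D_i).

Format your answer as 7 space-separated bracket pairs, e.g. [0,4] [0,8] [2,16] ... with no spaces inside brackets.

Computing bounds per retry:
  i=0: D_i=min(100*2^0,540)=100, bounds=[0,100]
  i=1: D_i=min(100*2^1,540)=200, bounds=[0,200]
  i=2: D_i=min(100*2^2,540)=400, bounds=[0,400]
  i=3: D_i=min(100*2^3,540)=540, bounds=[0,540]
  i=4: D_i=min(100*2^4,540)=540, bounds=[0,540]
  i=5: D_i=min(100*2^5,540)=540, bounds=[0,540]
  i=6: D_i=min(100*2^6,540)=540, bounds=[0,540]

Answer: [0,100] [0,200] [0,400] [0,540] [0,540] [0,540] [0,540]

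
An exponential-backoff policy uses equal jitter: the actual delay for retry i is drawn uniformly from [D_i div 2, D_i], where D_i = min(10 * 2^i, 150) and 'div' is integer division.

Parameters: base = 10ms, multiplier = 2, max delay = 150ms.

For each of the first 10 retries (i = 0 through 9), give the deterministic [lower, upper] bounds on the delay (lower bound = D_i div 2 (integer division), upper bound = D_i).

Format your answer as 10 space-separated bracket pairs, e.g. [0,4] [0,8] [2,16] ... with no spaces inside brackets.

Computing bounds per retry:
  i=0: D_i=min(10*2^0,150)=10, bounds=[5,10]
  i=1: D_i=min(10*2^1,150)=20, bounds=[10,20]
  i=2: D_i=min(10*2^2,150)=40, bounds=[20,40]
  i=3: D_i=min(10*2^3,150)=80, bounds=[40,80]
  i=4: D_i=min(10*2^4,150)=150, bounds=[75,150]
  i=5: D_i=min(10*2^5,150)=150, bounds=[75,150]
  i=6: D_i=min(10*2^6,150)=150, bounds=[75,150]
  i=7: D_i=min(10*2^7,150)=150, bounds=[75,150]
  i=8: D_i=min(10*2^8,150)=150, bounds=[75,150]
  i=9: D_i=min(10*2^9,150)=150, bounds=[75,150]

Answer: [5,10] [10,20] [20,40] [40,80] [75,150] [75,150] [75,150] [75,150] [75,150] [75,150]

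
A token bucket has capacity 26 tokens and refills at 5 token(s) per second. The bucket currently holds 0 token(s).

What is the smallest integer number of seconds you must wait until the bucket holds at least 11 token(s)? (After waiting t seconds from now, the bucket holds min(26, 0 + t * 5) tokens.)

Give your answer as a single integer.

Need 0 + t * 5 >= 11, so t >= 11/5.
Smallest integer t = ceil(11/5) = 3.

Answer: 3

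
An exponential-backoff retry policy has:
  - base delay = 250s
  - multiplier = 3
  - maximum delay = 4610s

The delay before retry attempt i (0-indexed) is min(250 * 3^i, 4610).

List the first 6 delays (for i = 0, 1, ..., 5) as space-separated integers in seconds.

Answer: 250 750 2250 4610 4610 4610

Derivation:
Computing each delay:
  i=0: min(250*3^0, 4610) = 250
  i=1: min(250*3^1, 4610) = 750
  i=2: min(250*3^2, 4610) = 2250
  i=3: min(250*3^3, 4610) = 4610
  i=4: min(250*3^4, 4610) = 4610
  i=5: min(250*3^5, 4610) = 4610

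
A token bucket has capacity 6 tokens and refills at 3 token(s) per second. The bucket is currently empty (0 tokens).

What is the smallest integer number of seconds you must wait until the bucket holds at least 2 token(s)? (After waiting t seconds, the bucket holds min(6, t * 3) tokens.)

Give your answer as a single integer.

Need t * 3 >= 2, so t >= 2/3.
Smallest integer t = ceil(2/3) = 1.

Answer: 1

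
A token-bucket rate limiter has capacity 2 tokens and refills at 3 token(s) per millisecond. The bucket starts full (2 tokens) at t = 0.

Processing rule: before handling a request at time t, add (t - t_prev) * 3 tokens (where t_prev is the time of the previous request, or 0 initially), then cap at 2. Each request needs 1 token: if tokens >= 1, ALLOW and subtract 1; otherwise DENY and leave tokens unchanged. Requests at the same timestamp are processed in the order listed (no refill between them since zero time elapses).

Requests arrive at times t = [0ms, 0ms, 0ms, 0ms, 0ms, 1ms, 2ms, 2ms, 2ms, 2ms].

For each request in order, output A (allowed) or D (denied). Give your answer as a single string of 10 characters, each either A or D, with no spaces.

Simulating step by step:
  req#1 t=0ms: ALLOW
  req#2 t=0ms: ALLOW
  req#3 t=0ms: DENY
  req#4 t=0ms: DENY
  req#5 t=0ms: DENY
  req#6 t=1ms: ALLOW
  req#7 t=2ms: ALLOW
  req#8 t=2ms: ALLOW
  req#9 t=2ms: DENY
  req#10 t=2ms: DENY

Answer: AADDDAAADD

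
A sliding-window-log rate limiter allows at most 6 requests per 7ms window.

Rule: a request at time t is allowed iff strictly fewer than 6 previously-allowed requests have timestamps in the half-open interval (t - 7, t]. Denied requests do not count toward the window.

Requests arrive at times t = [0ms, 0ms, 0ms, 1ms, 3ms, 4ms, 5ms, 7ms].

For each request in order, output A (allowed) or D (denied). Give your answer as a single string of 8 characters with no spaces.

Answer: AAAAAADA

Derivation:
Tracking allowed requests in the window:
  req#1 t=0ms: ALLOW
  req#2 t=0ms: ALLOW
  req#3 t=0ms: ALLOW
  req#4 t=1ms: ALLOW
  req#5 t=3ms: ALLOW
  req#6 t=4ms: ALLOW
  req#7 t=5ms: DENY
  req#8 t=7ms: ALLOW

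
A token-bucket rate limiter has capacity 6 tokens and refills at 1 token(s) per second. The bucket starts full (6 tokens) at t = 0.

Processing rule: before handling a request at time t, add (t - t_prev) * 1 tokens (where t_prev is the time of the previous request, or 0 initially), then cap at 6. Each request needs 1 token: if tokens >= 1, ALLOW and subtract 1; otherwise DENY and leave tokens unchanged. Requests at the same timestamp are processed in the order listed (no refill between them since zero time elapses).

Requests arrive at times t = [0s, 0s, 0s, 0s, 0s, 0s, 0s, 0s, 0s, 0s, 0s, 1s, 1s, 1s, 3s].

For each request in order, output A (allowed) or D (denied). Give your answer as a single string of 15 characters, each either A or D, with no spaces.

Answer: AAAAAADDDDDADDA

Derivation:
Simulating step by step:
  req#1 t=0s: ALLOW
  req#2 t=0s: ALLOW
  req#3 t=0s: ALLOW
  req#4 t=0s: ALLOW
  req#5 t=0s: ALLOW
  req#6 t=0s: ALLOW
  req#7 t=0s: DENY
  req#8 t=0s: DENY
  req#9 t=0s: DENY
  req#10 t=0s: DENY
  req#11 t=0s: DENY
  req#12 t=1s: ALLOW
  req#13 t=1s: DENY
  req#14 t=1s: DENY
  req#15 t=3s: ALLOW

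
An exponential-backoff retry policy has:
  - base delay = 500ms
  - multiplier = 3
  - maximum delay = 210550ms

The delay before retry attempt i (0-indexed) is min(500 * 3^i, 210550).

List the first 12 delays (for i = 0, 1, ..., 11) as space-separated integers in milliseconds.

Computing each delay:
  i=0: min(500*3^0, 210550) = 500
  i=1: min(500*3^1, 210550) = 1500
  i=2: min(500*3^2, 210550) = 4500
  i=3: min(500*3^3, 210550) = 13500
  i=4: min(500*3^4, 210550) = 40500
  i=5: min(500*3^5, 210550) = 121500
  i=6: min(500*3^6, 210550) = 210550
  i=7: min(500*3^7, 210550) = 210550
  i=8: min(500*3^8, 210550) = 210550
  i=9: min(500*3^9, 210550) = 210550
  i=10: min(500*3^10, 210550) = 210550
  i=11: min(500*3^11, 210550) = 210550

Answer: 500 1500 4500 13500 40500 121500 210550 210550 210550 210550 210550 210550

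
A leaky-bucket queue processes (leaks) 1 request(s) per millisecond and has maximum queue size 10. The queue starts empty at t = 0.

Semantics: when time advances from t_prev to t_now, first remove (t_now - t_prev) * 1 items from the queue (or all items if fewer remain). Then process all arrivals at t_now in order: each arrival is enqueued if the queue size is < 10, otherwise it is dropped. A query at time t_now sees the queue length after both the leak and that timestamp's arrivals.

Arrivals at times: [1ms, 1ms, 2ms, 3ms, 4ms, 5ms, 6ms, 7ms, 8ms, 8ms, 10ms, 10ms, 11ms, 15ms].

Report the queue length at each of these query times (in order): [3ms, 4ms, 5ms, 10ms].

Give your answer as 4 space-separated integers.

Queue lengths at query times:
  query t=3ms: backlog = 2
  query t=4ms: backlog = 2
  query t=5ms: backlog = 2
  query t=10ms: backlog = 3

Answer: 2 2 2 3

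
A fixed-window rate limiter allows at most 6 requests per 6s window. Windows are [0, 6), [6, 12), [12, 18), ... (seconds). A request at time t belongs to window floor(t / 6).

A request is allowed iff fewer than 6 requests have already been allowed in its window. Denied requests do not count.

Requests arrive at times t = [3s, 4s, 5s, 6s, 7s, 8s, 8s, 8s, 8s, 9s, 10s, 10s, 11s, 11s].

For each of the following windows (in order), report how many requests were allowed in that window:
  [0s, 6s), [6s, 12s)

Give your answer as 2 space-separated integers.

Processing requests:
  req#1 t=3s (window 0): ALLOW
  req#2 t=4s (window 0): ALLOW
  req#3 t=5s (window 0): ALLOW
  req#4 t=6s (window 1): ALLOW
  req#5 t=7s (window 1): ALLOW
  req#6 t=8s (window 1): ALLOW
  req#7 t=8s (window 1): ALLOW
  req#8 t=8s (window 1): ALLOW
  req#9 t=8s (window 1): ALLOW
  req#10 t=9s (window 1): DENY
  req#11 t=10s (window 1): DENY
  req#12 t=10s (window 1): DENY
  req#13 t=11s (window 1): DENY
  req#14 t=11s (window 1): DENY

Allowed counts by window: 3 6

Answer: 3 6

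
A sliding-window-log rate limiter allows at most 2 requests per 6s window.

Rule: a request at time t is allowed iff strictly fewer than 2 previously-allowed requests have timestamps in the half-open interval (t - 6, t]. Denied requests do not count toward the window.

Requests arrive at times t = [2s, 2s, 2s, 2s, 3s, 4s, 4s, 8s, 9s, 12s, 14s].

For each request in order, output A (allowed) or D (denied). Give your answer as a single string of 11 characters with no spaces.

Tracking allowed requests in the window:
  req#1 t=2s: ALLOW
  req#2 t=2s: ALLOW
  req#3 t=2s: DENY
  req#4 t=2s: DENY
  req#5 t=3s: DENY
  req#6 t=4s: DENY
  req#7 t=4s: DENY
  req#8 t=8s: ALLOW
  req#9 t=9s: ALLOW
  req#10 t=12s: DENY
  req#11 t=14s: ALLOW

Answer: AADDDDDAADA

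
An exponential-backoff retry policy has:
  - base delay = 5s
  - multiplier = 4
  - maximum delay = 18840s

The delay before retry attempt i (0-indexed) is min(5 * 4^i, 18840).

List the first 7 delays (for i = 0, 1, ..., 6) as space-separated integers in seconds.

Computing each delay:
  i=0: min(5*4^0, 18840) = 5
  i=1: min(5*4^1, 18840) = 20
  i=2: min(5*4^2, 18840) = 80
  i=3: min(5*4^3, 18840) = 320
  i=4: min(5*4^4, 18840) = 1280
  i=5: min(5*4^5, 18840) = 5120
  i=6: min(5*4^6, 18840) = 18840

Answer: 5 20 80 320 1280 5120 18840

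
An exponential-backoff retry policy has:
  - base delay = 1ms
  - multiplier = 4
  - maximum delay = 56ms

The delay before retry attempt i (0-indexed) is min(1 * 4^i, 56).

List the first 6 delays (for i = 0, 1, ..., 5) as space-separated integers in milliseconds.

Answer: 1 4 16 56 56 56

Derivation:
Computing each delay:
  i=0: min(1*4^0, 56) = 1
  i=1: min(1*4^1, 56) = 4
  i=2: min(1*4^2, 56) = 16
  i=3: min(1*4^3, 56) = 56
  i=4: min(1*4^4, 56) = 56
  i=5: min(1*4^5, 56) = 56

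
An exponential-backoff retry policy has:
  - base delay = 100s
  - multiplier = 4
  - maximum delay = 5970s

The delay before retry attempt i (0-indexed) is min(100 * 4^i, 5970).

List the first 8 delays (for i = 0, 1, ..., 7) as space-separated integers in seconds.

Answer: 100 400 1600 5970 5970 5970 5970 5970

Derivation:
Computing each delay:
  i=0: min(100*4^0, 5970) = 100
  i=1: min(100*4^1, 5970) = 400
  i=2: min(100*4^2, 5970) = 1600
  i=3: min(100*4^3, 5970) = 5970
  i=4: min(100*4^4, 5970) = 5970
  i=5: min(100*4^5, 5970) = 5970
  i=6: min(100*4^6, 5970) = 5970
  i=7: min(100*4^7, 5970) = 5970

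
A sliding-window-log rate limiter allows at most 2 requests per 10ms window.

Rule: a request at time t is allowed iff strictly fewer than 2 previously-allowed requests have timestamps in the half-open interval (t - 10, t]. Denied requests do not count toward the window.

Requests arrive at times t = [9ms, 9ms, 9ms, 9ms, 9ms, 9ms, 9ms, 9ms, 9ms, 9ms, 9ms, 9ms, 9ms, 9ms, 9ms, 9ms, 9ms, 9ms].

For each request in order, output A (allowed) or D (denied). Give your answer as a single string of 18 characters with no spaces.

Tracking allowed requests in the window:
  req#1 t=9ms: ALLOW
  req#2 t=9ms: ALLOW
  req#3 t=9ms: DENY
  req#4 t=9ms: DENY
  req#5 t=9ms: DENY
  req#6 t=9ms: DENY
  req#7 t=9ms: DENY
  req#8 t=9ms: DENY
  req#9 t=9ms: DENY
  req#10 t=9ms: DENY
  req#11 t=9ms: DENY
  req#12 t=9ms: DENY
  req#13 t=9ms: DENY
  req#14 t=9ms: DENY
  req#15 t=9ms: DENY
  req#16 t=9ms: DENY
  req#17 t=9ms: DENY
  req#18 t=9ms: DENY

Answer: AADDDDDDDDDDDDDDDD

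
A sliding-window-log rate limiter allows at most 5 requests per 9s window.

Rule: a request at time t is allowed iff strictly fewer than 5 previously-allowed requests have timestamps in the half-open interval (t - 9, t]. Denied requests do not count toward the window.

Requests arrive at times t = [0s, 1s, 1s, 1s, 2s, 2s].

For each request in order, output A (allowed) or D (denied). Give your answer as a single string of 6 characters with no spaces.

Tracking allowed requests in the window:
  req#1 t=0s: ALLOW
  req#2 t=1s: ALLOW
  req#3 t=1s: ALLOW
  req#4 t=1s: ALLOW
  req#5 t=2s: ALLOW
  req#6 t=2s: DENY

Answer: AAAAAD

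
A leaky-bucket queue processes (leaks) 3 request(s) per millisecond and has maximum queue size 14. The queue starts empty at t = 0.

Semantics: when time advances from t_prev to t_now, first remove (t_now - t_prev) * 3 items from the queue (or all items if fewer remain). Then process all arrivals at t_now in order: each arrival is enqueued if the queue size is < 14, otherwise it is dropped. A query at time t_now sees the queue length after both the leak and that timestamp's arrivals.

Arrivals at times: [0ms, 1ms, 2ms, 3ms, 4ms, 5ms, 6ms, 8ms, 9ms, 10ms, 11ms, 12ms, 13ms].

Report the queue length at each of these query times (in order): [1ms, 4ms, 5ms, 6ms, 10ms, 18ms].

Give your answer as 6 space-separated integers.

Queue lengths at query times:
  query t=1ms: backlog = 1
  query t=4ms: backlog = 1
  query t=5ms: backlog = 1
  query t=6ms: backlog = 1
  query t=10ms: backlog = 1
  query t=18ms: backlog = 0

Answer: 1 1 1 1 1 0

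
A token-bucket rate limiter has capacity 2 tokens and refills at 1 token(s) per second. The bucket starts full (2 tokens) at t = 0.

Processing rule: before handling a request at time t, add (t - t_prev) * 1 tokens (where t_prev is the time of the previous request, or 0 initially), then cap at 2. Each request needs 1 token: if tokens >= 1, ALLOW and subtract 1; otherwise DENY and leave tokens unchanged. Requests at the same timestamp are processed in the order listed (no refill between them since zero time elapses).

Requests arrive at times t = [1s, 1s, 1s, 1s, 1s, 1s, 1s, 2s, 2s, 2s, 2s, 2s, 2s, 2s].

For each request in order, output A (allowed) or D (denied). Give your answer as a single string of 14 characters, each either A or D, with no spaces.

Answer: AADDDDDADDDDDD

Derivation:
Simulating step by step:
  req#1 t=1s: ALLOW
  req#2 t=1s: ALLOW
  req#3 t=1s: DENY
  req#4 t=1s: DENY
  req#5 t=1s: DENY
  req#6 t=1s: DENY
  req#7 t=1s: DENY
  req#8 t=2s: ALLOW
  req#9 t=2s: DENY
  req#10 t=2s: DENY
  req#11 t=2s: DENY
  req#12 t=2s: DENY
  req#13 t=2s: DENY
  req#14 t=2s: DENY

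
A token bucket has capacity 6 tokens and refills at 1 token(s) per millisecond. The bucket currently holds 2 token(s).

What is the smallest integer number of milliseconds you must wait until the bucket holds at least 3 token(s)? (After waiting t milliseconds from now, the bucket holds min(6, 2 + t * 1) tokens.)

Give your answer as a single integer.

Need 2 + t * 1 >= 3, so t >= 1/1.
Smallest integer t = ceil(1/1) = 1.

Answer: 1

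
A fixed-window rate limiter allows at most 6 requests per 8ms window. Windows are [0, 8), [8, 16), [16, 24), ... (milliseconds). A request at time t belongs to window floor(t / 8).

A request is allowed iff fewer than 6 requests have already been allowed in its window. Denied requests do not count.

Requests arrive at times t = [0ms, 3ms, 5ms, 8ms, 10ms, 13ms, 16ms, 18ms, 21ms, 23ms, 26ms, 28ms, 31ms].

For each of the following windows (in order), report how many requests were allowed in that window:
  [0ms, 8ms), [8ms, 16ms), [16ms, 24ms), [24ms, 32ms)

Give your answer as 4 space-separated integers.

Processing requests:
  req#1 t=0ms (window 0): ALLOW
  req#2 t=3ms (window 0): ALLOW
  req#3 t=5ms (window 0): ALLOW
  req#4 t=8ms (window 1): ALLOW
  req#5 t=10ms (window 1): ALLOW
  req#6 t=13ms (window 1): ALLOW
  req#7 t=16ms (window 2): ALLOW
  req#8 t=18ms (window 2): ALLOW
  req#9 t=21ms (window 2): ALLOW
  req#10 t=23ms (window 2): ALLOW
  req#11 t=26ms (window 3): ALLOW
  req#12 t=28ms (window 3): ALLOW
  req#13 t=31ms (window 3): ALLOW

Allowed counts by window: 3 3 4 3

Answer: 3 3 4 3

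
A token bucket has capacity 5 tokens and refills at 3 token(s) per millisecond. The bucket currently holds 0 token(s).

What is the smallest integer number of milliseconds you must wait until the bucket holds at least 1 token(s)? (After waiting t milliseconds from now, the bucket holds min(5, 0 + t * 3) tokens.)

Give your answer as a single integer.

Answer: 1

Derivation:
Need 0 + t * 3 >= 1, so t >= 1/3.
Smallest integer t = ceil(1/3) = 1.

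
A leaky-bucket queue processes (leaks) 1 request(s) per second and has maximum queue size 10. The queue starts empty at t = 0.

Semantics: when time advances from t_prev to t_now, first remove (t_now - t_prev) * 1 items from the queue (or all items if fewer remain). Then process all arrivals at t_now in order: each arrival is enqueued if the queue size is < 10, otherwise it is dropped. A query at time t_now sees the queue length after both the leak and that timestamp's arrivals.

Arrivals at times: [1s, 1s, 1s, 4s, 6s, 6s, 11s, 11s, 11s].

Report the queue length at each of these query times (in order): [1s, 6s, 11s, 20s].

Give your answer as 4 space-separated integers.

Queue lengths at query times:
  query t=1s: backlog = 3
  query t=6s: backlog = 2
  query t=11s: backlog = 3
  query t=20s: backlog = 0

Answer: 3 2 3 0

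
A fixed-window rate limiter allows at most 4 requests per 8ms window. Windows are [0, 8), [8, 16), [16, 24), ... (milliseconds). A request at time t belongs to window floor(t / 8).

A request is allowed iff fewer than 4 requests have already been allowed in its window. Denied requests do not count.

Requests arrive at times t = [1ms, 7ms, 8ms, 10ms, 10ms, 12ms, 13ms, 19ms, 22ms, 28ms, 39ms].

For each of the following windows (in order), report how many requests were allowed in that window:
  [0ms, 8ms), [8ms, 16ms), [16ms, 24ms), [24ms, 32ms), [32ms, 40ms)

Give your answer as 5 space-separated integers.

Processing requests:
  req#1 t=1ms (window 0): ALLOW
  req#2 t=7ms (window 0): ALLOW
  req#3 t=8ms (window 1): ALLOW
  req#4 t=10ms (window 1): ALLOW
  req#5 t=10ms (window 1): ALLOW
  req#6 t=12ms (window 1): ALLOW
  req#7 t=13ms (window 1): DENY
  req#8 t=19ms (window 2): ALLOW
  req#9 t=22ms (window 2): ALLOW
  req#10 t=28ms (window 3): ALLOW
  req#11 t=39ms (window 4): ALLOW

Allowed counts by window: 2 4 2 1 1

Answer: 2 4 2 1 1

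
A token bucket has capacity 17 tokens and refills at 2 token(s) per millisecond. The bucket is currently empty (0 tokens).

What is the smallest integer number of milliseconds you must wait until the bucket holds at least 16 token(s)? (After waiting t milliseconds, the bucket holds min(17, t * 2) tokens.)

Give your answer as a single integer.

Answer: 8

Derivation:
Need t * 2 >= 16, so t >= 16/2.
Smallest integer t = ceil(16/2) = 8.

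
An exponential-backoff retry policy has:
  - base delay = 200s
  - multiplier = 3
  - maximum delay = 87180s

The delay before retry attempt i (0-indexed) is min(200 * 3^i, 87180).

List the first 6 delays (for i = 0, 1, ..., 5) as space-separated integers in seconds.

Computing each delay:
  i=0: min(200*3^0, 87180) = 200
  i=1: min(200*3^1, 87180) = 600
  i=2: min(200*3^2, 87180) = 1800
  i=3: min(200*3^3, 87180) = 5400
  i=4: min(200*3^4, 87180) = 16200
  i=5: min(200*3^5, 87180) = 48600

Answer: 200 600 1800 5400 16200 48600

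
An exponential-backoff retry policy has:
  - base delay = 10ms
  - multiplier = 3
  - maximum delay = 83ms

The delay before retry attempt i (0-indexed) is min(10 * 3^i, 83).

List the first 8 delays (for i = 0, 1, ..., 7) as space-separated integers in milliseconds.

Answer: 10 30 83 83 83 83 83 83

Derivation:
Computing each delay:
  i=0: min(10*3^0, 83) = 10
  i=1: min(10*3^1, 83) = 30
  i=2: min(10*3^2, 83) = 83
  i=3: min(10*3^3, 83) = 83
  i=4: min(10*3^4, 83) = 83
  i=5: min(10*3^5, 83) = 83
  i=6: min(10*3^6, 83) = 83
  i=7: min(10*3^7, 83) = 83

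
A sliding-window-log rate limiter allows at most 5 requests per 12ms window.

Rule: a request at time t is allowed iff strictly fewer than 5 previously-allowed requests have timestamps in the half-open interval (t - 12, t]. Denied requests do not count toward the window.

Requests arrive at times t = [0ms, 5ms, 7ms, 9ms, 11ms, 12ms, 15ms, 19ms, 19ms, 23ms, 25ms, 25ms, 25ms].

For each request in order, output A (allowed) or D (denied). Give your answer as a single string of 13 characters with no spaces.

Tracking allowed requests in the window:
  req#1 t=0ms: ALLOW
  req#2 t=5ms: ALLOW
  req#3 t=7ms: ALLOW
  req#4 t=9ms: ALLOW
  req#5 t=11ms: ALLOW
  req#6 t=12ms: ALLOW
  req#7 t=15ms: DENY
  req#8 t=19ms: ALLOW
  req#9 t=19ms: ALLOW
  req#10 t=23ms: ALLOW
  req#11 t=25ms: ALLOW
  req#12 t=25ms: ALLOW
  req#13 t=25ms: DENY

Answer: AAAAAADAAAAAD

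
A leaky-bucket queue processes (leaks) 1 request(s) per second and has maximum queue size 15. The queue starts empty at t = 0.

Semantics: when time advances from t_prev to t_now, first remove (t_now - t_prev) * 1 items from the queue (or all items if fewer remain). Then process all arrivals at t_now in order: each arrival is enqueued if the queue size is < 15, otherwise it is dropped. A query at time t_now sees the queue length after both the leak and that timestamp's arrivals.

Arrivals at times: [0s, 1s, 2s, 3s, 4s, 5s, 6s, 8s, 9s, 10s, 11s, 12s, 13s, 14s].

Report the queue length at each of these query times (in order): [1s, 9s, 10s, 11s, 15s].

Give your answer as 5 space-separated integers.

Answer: 1 1 1 1 0

Derivation:
Queue lengths at query times:
  query t=1s: backlog = 1
  query t=9s: backlog = 1
  query t=10s: backlog = 1
  query t=11s: backlog = 1
  query t=15s: backlog = 0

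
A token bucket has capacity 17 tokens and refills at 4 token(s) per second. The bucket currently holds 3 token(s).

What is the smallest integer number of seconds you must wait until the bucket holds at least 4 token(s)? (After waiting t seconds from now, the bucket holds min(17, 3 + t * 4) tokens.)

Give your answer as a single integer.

Answer: 1

Derivation:
Need 3 + t * 4 >= 4, so t >= 1/4.
Smallest integer t = ceil(1/4) = 1.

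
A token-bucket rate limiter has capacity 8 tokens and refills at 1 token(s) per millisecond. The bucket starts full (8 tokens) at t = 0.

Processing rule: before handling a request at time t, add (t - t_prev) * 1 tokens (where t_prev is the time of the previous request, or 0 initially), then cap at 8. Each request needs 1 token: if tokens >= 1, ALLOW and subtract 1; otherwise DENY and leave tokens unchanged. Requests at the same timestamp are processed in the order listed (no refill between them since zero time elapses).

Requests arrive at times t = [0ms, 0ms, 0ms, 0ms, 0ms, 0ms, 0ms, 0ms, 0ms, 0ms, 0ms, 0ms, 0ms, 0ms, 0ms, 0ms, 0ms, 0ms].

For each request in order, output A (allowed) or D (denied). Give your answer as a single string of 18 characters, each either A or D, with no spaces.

Answer: AAAAAAAADDDDDDDDDD

Derivation:
Simulating step by step:
  req#1 t=0ms: ALLOW
  req#2 t=0ms: ALLOW
  req#3 t=0ms: ALLOW
  req#4 t=0ms: ALLOW
  req#5 t=0ms: ALLOW
  req#6 t=0ms: ALLOW
  req#7 t=0ms: ALLOW
  req#8 t=0ms: ALLOW
  req#9 t=0ms: DENY
  req#10 t=0ms: DENY
  req#11 t=0ms: DENY
  req#12 t=0ms: DENY
  req#13 t=0ms: DENY
  req#14 t=0ms: DENY
  req#15 t=0ms: DENY
  req#16 t=0ms: DENY
  req#17 t=0ms: DENY
  req#18 t=0ms: DENY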